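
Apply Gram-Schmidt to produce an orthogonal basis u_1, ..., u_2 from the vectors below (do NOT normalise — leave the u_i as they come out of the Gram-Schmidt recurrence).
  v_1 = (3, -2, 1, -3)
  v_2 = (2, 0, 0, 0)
Orthogonal basis:
  u_1 = (3, -2, 1, -3)
  u_2 = (28/23, 12/23, -6/23, 18/23)

Apply the Gram-Schmidt recurrence
  u_1 = v_1
  u_i = v_i − Σ_{j<i} ((v_i · u_j) / (u_j · u_j)) · u_j.

Step by step this gives:
  u_1 = (3, -2, 1, -3)
  u_2 = (28/23, 12/23, -6/23, 18/23)

Orthogonality check:
  u_2 · u_1 = 0 (should be 0)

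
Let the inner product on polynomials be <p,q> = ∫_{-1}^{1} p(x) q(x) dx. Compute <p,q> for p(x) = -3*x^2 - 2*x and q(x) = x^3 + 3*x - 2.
<p,q> = -4/5

Expand the product: p(x)·q(x) = -3*x^5 - 2*x^4 - 9*x^3 + 4*x.
∫_{-1}^{1} of each monomial x^k gives [2/(k+1) if k even, 0 if k odd]. Integrating term-by-term (or equivalently evaluating the antiderivative F(x) = -x^6/2 - 2*x^5/5 - 9*x^4/4 + 2*x^2 at the endpoints):
  F(1) − F(−1) = -23/20 − (-7/20) = -4/5.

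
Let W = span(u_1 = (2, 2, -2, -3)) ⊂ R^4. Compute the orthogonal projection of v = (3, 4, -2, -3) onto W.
proj_W(v) = (18/7, 18/7, -18/7, -27/7)

Set up U = [u_1 | ... | u_1] ∈ R^(4×1). The projector onto W = col(U) is P = U (U^T U)^(-1) U^T.
Compute U^T U =
  [21],
and U^T v = (27).
Solve U^T U · c = U^T v for the coefficients: c = (9/7). The projection is proj_W(v) = U c.
Check: (v - proj_W(v)) · u_1 = 0  (should be 0).
Result: proj_W(v) = (18/7, 18/7, -18/7, -27/7).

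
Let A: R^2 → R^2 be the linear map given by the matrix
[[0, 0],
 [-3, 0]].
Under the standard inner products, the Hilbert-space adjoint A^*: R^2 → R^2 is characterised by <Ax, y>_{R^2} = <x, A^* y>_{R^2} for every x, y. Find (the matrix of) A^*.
A^* = A^T =
[[0, -3],
 [0, 0]]

For real matrices with standard dot products, the defining identity <Ax, y> = <x, A^* y> gives (Ax)^T y = x^T (A^*) y, i.e. x^T A^T y = x^T (A^*) y. Since this holds for all x, y, we must have A^* = A^T. Therefore
A^* =
[[0, -3],
 [0, 0]].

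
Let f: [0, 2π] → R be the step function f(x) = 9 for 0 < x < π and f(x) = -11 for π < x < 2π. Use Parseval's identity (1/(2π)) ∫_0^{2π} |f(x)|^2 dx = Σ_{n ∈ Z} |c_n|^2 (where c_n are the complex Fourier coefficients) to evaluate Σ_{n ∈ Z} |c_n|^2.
Σ |c_n|^2 = 101

Parseval equates the L^2 energy of f (normalised by 1/(2π)) with the ℓ^2 sum of its Fourier coefficients: (1/(2π)) ∫_0^{2π} |f|^2 = Σ |c_n|^2.
Compute the left side: (1/(2π)) [∫_0^π 9^2 dx + ∫_π^{2π} (-11)^2 dx] = (1/(2π)) · (81π + 121π) = (81 + 121)/2 = 101.
So Σ_{n ∈ Z} |c_n|^2 = 101.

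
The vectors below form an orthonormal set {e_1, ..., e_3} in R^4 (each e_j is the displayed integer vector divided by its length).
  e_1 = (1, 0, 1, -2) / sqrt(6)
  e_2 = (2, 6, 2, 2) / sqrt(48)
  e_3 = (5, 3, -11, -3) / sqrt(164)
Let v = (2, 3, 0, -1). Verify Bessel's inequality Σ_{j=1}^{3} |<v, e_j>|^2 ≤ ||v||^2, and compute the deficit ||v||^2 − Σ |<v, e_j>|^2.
Σ |<v, e_j>|^2 = 572/41; ||v||^2 = 14; deficit = 2/41

Write each e_j = u_j / sqrt(<u_j, u_j>) where u_j is the displayed integer vector. Then <v, e_j> = <v, u_j> / sqrt(<u_j, u_j>), so |<v, e_j>|^2 = <v, u_j>^2 / <u_j, u_j>.
Coefficients: <v, e_1> = 4/sqrt(6), <v, e_2> = 20/sqrt(48), <v, e_3> = 22/sqrt(164).
Square and sum: Σ |<v, e_j>|^2 = 572/41.
Compute ||v||^2 = v·v = 14.
Deficit = 14 − 572/41 = 2/41 ≥ 0, confirming Bessel's inequality. (The deficit equals ||v − Σ <v,e_j> e_j||^2, the squared distance from v to span{e_j}.)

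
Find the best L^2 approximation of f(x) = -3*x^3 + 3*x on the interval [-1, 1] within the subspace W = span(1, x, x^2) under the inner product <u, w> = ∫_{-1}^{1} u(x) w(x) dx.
g(x) = 6*x/5

The best approximation g ∈ W is the orthogonal projection of f onto W. Writing g = a_0 + a_1 x + a_2 x^2, the coefficients solve the normal equations G · a = b where
  G_{ij} = <φ_i, φ_j> and b_i = <f, φ_i>, with φ_0 = 1, φ_1 = x, φ_2 = x^2.
G =
  [2, 0, 2/3]
  [0, 2/3, 0]
  [2/3, 0, 2/5],
b = (0, 4/5, 0).
Solving gives a_0 = 0, a_1 = 6/5, a_2 = 0, so
  g(x) = 6*x/5.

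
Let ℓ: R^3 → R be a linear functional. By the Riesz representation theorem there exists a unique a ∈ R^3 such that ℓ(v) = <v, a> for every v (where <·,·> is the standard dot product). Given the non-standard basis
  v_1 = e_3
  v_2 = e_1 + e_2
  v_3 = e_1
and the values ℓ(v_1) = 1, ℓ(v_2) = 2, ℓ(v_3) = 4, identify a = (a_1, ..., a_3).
a = (4, -2, 1)

Write a = (a_1, ..., a_3) in the standard basis. For each basis vector v_i, ℓ(v_i) = <v_i, a> is a linear equation in the a_j's. Collect the n equations into a matrix system V a = ℓ, where row i of V is v_i (expressed in the standard basis). Since V is invertible (lower-triangular with 1s on the diagonal, up to permutation), solve by back-substitution:
  V =
[[0, 0, 1],
 [1, 1, 0],
 [1, 0, 0]]
  V a = (1, 2, 4)
Solving gives a = (4, -2, 1).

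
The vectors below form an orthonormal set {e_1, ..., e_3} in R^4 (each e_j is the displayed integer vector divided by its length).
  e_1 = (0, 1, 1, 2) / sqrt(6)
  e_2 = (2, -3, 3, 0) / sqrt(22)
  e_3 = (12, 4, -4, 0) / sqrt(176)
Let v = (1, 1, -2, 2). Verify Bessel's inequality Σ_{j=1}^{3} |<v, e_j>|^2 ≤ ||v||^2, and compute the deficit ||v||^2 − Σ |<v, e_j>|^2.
Σ |<v, e_j>|^2 = 7; ||v||^2 = 10; deficit = 3

Write each e_j = u_j / sqrt(<u_j, u_j>) where u_j is the displayed integer vector. Then <v, e_j> = <v, u_j> / sqrt(<u_j, u_j>), so |<v, e_j>|^2 = <v, u_j>^2 / <u_j, u_j>.
Coefficients: <v, e_1> = 3/sqrt(6), <v, e_2> = -7/sqrt(22), <v, e_3> = 24/sqrt(176).
Square and sum: Σ |<v, e_j>|^2 = 7.
Compute ||v||^2 = v·v = 10.
Deficit = 10 − 7 = 3 ≥ 0, confirming Bessel's inequality. (The deficit equals ||v − Σ <v,e_j> e_j||^2, the squared distance from v to span{e_j}.)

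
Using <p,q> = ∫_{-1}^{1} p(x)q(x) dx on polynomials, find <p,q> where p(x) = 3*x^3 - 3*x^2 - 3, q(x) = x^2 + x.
<p,q> = -2

Expand the product: p(x)·q(x) = 3*x^5 - 3*x^3 - 3*x^2 - 3*x.
∫_{-1}^{1} of each monomial x^k gives [2/(k+1) if k even, 0 if k odd]. Integrating term-by-term (or equivalently evaluating the antiderivative F(x) = x^6/2 - 3*x^4/4 - x^3 - 3*x^2/2 at the endpoints):
  F(1) − F(−1) = -11/4 − (-3/4) = -2.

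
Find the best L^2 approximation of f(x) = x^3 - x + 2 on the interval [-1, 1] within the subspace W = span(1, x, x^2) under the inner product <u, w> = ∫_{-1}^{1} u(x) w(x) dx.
g(x) = 2 - 2*x/5

The best approximation g ∈ W is the orthogonal projection of f onto W. Writing g = a_0 + a_1 x + a_2 x^2, the coefficients solve the normal equations G · a = b where
  G_{ij} = <φ_i, φ_j> and b_i = <f, φ_i>, with φ_0 = 1, φ_1 = x, φ_2 = x^2.
G =
  [2, 0, 2/3]
  [0, 2/3, 0]
  [2/3, 0, 2/5],
b = (4, -4/15, 4/3).
Solving gives a_0 = 2, a_1 = -2/5, a_2 = 0, so
  g(x) = 2 - 2*x/5.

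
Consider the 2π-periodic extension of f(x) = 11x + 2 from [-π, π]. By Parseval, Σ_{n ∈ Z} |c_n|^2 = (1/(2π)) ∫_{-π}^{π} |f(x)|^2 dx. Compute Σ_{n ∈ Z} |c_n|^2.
Σ |c_n|^2 = 121π^2/3 + 4

Expand and integrate term by term over [-π, π]:
  ∫ (11x)^2 dx = 121·(2π^3/3); ∫ 2·11·(2)·x dx = 0 (odd integrand); ∫ 2^2 dx = 4·2π.
So (1/(2π)) ∫_{-π}^{π} (11x + 2)^2 dx = 121π^2/3 + 4 = 121π^2/3 + 4.
Parseval ⇒ Σ |c_n|^2 = 121π^2/3 + 4.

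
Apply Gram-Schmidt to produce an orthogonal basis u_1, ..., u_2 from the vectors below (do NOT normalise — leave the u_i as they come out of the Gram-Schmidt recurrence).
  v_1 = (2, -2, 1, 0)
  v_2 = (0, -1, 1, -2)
Orthogonal basis:
  u_1 = (2, -2, 1, 0)
  u_2 = (-2/3, -1/3, 2/3, -2)

Apply the Gram-Schmidt recurrence
  u_1 = v_1
  u_i = v_i − Σ_{j<i} ((v_i · u_j) / (u_j · u_j)) · u_j.

Step by step this gives:
  u_1 = (2, -2, 1, 0)
  u_2 = (-2/3, -1/3, 2/3, -2)

Orthogonality check:
  u_2 · u_1 = 0 (should be 0)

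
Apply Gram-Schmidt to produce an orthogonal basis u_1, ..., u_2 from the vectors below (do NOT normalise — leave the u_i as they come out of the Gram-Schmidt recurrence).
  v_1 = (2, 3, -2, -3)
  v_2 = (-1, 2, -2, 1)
Orthogonal basis:
  u_1 = (2, 3, -2, -3)
  u_2 = (-18/13, 37/26, -21/13, 41/26)

Apply the Gram-Schmidt recurrence
  u_1 = v_1
  u_i = v_i − Σ_{j<i} ((v_i · u_j) / (u_j · u_j)) · u_j.

Step by step this gives:
  u_1 = (2, 3, -2, -3)
  u_2 = (-18/13, 37/26, -21/13, 41/26)

Orthogonality check:
  u_2 · u_1 = 0 (should be 0)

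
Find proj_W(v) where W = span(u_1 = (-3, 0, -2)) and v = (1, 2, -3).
proj_W(v) = (-9/13, 0, -6/13)

Set up U = [u_1 | ... | u_1] ∈ R^(3×1). The projector onto W = col(U) is P = U (U^T U)^(-1) U^T.
Compute U^T U =
  [13],
and U^T v = (3).
Solve U^T U · c = U^T v for the coefficients: c = (3/13). The projection is proj_W(v) = U c.
Check: (v - proj_W(v)) · u_1 = 0  (should be 0).
Result: proj_W(v) = (-9/13, 0, -6/13).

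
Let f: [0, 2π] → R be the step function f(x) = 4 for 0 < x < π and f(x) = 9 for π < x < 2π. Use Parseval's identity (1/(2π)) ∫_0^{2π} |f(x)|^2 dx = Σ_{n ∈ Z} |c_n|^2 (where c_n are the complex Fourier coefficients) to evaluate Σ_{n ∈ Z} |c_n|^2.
Σ |c_n|^2 = 97/2

Parseval equates the L^2 energy of f (normalised by 1/(2π)) with the ℓ^2 sum of its Fourier coefficients: (1/(2π)) ∫_0^{2π} |f|^2 = Σ |c_n|^2.
Compute the left side: (1/(2π)) [∫_0^π 4^2 dx + ∫_π^{2π} 9^2 dx] = (1/(2π)) · (16π + 81π) = (16 + 81)/2 = 97/2.
So Σ_{n ∈ Z} |c_n|^2 = 97/2.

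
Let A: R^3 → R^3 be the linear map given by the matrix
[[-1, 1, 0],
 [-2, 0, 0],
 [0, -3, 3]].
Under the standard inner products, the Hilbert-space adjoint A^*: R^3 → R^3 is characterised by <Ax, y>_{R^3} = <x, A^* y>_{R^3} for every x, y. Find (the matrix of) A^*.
A^* = A^T =
[[-1, -2, 0],
 [1, 0, -3],
 [0, 0, 3]]

For real matrices with standard dot products, the defining identity <Ax, y> = <x, A^* y> gives (Ax)^T y = x^T (A^*) y, i.e. x^T A^T y = x^T (A^*) y. Since this holds for all x, y, we must have A^* = A^T. Therefore
A^* =
[[-1, -2, 0],
 [1, 0, -3],
 [0, 0, 3]].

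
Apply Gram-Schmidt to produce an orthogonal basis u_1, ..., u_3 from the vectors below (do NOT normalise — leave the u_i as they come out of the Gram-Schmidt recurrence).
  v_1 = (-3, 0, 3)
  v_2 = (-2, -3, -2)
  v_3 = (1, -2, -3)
Orthogonal basis:
  u_1 = (-3, 0, 3)
  u_2 = (-2, -3, -2)
  u_3 = (3/17, -4/17, 3/17)

Apply the Gram-Schmidt recurrence
  u_1 = v_1
  u_i = v_i − Σ_{j<i} ((v_i · u_j) / (u_j · u_j)) · u_j.

Step by step this gives:
  u_1 = (-3, 0, 3)
  u_2 = (-2, -3, -2)
  u_3 = (3/17, -4/17, 3/17)

Orthogonality check:
  u_2 · u_1 = 0 (should be 0)
  u_3 · u_1 = 0 (should be 0)
  u_3 · u_2 = 0 (should be 0)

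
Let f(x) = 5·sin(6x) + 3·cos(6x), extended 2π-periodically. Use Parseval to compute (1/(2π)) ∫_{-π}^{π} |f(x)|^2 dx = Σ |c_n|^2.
Σ |c_n|^2 = 17

Expand |f|^2 and use orthogonality of {sin(nx), cos(mx)} on [-π, π]:
  ∫_{-π}^{π} sin(nx)^2 dx = π, ∫ cos(mx)^2 dx = π, and cross terms integrate to 0.
So ∫_{-π}^{π} f(x)^2 dx = 5^2 · π + 3^2 · π = (25 + 9)π.
Divide by 2π: (25 + 9)/2 = 17.
By Parseval, this equals Σ |c_n|^2.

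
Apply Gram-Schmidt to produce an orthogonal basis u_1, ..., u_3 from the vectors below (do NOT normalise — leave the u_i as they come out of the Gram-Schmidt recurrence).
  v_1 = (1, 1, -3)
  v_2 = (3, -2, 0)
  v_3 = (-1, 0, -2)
Orthogonal basis:
  u_1 = (1, 1, -3)
  u_2 = (32/11, -23/11, 3/11)
  u_3 = (-48/71, -72/71, -40/71)

Apply the Gram-Schmidt recurrence
  u_1 = v_1
  u_i = v_i − Σ_{j<i} ((v_i · u_j) / (u_j · u_j)) · u_j.

Step by step this gives:
  u_1 = (1, 1, -3)
  u_2 = (32/11, -23/11, 3/11)
  u_3 = (-48/71, -72/71, -40/71)

Orthogonality check:
  u_2 · u_1 = 0 (should be 0)
  u_3 · u_1 = 0 (should be 0)
  u_3 · u_2 = 0 (should be 0)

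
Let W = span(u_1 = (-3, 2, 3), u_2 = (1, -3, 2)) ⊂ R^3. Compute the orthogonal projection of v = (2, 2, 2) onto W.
proj_W(v) = (-12/23, 76/299, 192/299)

Set up U = [u_1 | ... | u_2] ∈ R^(3×2). The projector onto W = col(U) is P = U (U^T U)^(-1) U^T.
Compute U^T U =
  [22, -3]
  [-3, 14],
and U^T v = (4, 0).
Solve U^T U · c = U^T v for the coefficients: c = (56/299, 12/299). The projection is proj_W(v) = U c.
Check: (v - proj_W(v)) · u_1 = 0  (should be 0).
Check: (v - proj_W(v)) · u_2 = 0  (should be 0).
Result: proj_W(v) = (-12/23, 76/299, 192/299).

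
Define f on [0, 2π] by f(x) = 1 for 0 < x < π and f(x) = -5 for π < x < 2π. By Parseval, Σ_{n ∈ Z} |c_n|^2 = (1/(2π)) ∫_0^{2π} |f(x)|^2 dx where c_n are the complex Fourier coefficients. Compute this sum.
Σ |c_n|^2 = 13

Parseval equates the L^2 energy of f (normalised by 1/(2π)) with the ℓ^2 sum of its Fourier coefficients: (1/(2π)) ∫_0^{2π} |f|^2 = Σ |c_n|^2.
Compute the left side: (1/(2π)) [∫_0^π 1^2 dx + ∫_π^{2π} (-5)^2 dx] = (1/(2π)) · (1π + 25π) = (1 + 25)/2 = 13.
So Σ_{n ∈ Z} |c_n|^2 = 13.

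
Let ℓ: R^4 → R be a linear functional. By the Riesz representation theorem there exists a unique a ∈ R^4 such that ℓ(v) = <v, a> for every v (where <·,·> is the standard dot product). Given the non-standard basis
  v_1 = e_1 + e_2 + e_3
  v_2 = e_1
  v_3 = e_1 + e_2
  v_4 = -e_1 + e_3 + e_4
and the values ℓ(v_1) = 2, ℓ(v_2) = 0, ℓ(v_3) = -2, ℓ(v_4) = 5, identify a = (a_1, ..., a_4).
a = (0, -2, 4, 1)

Write a = (a_1, ..., a_4) in the standard basis. For each basis vector v_i, ℓ(v_i) = <v_i, a> is a linear equation in the a_j's. Collect the n equations into a matrix system V a = ℓ, where row i of V is v_i (expressed in the standard basis). Since V is invertible (lower-triangular with 1s on the diagonal, up to permutation), solve by back-substitution:
  V =
[[1, 1, 1, 0],
 [1, 0, 0, 0],
 [1, 1, 0, 0],
 [-1, 0, 1, 1]]
  V a = (2, 0, -2, 5)
Solving gives a = (0, -2, 4, 1).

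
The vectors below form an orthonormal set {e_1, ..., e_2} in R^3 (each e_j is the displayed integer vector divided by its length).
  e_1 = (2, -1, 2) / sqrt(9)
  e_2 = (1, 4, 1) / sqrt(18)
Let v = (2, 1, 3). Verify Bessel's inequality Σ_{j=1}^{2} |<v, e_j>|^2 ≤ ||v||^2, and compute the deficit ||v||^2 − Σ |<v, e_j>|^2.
Σ |<v, e_j>|^2 = 27/2; ||v||^2 = 14; deficit = 1/2

Write each e_j = u_j / sqrt(<u_j, u_j>) where u_j is the displayed integer vector. Then <v, e_j> = <v, u_j> / sqrt(<u_j, u_j>), so |<v, e_j>|^2 = <v, u_j>^2 / <u_j, u_j>.
Coefficients: <v, e_1> = 9/sqrt(9), <v, e_2> = 9/sqrt(18).
Square and sum: Σ |<v, e_j>|^2 = 27/2.
Compute ||v||^2 = v·v = 14.
Deficit = 14 − 27/2 = 1/2 ≥ 0, confirming Bessel's inequality. (The deficit equals ||v − Σ <v,e_j> e_j||^2, the squared distance from v to span{e_j}.)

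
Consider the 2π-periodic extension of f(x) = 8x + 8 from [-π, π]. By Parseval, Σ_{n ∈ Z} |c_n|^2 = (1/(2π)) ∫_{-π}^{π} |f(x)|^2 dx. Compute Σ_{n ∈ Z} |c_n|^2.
Σ |c_n|^2 = 64π^2/3 + 64

Expand and integrate term by term over [-π, π]:
  ∫ (8x)^2 dx = 64·(2π^3/3); ∫ 2·8·(8)·x dx = 0 (odd integrand); ∫ 8^2 dx = 64·2π.
So (1/(2π)) ∫_{-π}^{π} (8x + 8)^2 dx = 64π^2/3 + 64 = 64π^2/3 + 64.
Parseval ⇒ Σ |c_n|^2 = 64π^2/3 + 64.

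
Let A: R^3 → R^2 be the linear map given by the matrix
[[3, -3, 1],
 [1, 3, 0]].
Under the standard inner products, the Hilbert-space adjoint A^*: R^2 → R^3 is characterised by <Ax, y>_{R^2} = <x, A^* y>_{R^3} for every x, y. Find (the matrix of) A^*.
A^* = A^T =
[[3, 1],
 [-3, 3],
 [1, 0]]

For real matrices with standard dot products, the defining identity <Ax, y> = <x, A^* y> gives (Ax)^T y = x^T (A^*) y, i.e. x^T A^T y = x^T (A^*) y. Since this holds for all x, y, we must have A^* = A^T. Therefore
A^* =
[[3, 1],
 [-3, 3],
 [1, 0]].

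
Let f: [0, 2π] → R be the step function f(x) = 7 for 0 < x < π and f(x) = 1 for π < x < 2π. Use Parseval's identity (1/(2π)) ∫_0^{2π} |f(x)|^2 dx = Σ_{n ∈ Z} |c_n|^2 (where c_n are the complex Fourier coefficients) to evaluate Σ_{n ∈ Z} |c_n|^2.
Σ |c_n|^2 = 25

Parseval equates the L^2 energy of f (normalised by 1/(2π)) with the ℓ^2 sum of its Fourier coefficients: (1/(2π)) ∫_0^{2π} |f|^2 = Σ |c_n|^2.
Compute the left side: (1/(2π)) [∫_0^π 7^2 dx + ∫_π^{2π} 1^2 dx] = (1/(2π)) · (49π + 1π) = (49 + 1)/2 = 25.
So Σ_{n ∈ Z} |c_n|^2 = 25.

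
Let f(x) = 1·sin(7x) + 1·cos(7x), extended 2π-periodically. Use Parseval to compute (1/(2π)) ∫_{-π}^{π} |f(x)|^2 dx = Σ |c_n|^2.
Σ |c_n|^2 = 1

Expand |f|^2 and use orthogonality of {sin(nx), cos(mx)} on [-π, π]:
  ∫_{-π}^{π} sin(nx)^2 dx = π, ∫ cos(mx)^2 dx = π, and cross terms integrate to 0.
So ∫_{-π}^{π} f(x)^2 dx = 1^2 · π + 1^2 · π = (1 + 1)π.
Divide by 2π: (1 + 1)/2 = 1.
By Parseval, this equals Σ |c_n|^2.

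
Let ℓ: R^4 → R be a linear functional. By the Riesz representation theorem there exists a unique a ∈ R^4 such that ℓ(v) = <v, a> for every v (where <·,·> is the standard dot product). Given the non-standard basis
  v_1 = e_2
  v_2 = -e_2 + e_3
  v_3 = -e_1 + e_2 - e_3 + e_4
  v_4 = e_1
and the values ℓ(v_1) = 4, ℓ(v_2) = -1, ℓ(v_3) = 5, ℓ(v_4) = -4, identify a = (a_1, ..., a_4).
a = (-4, 4, 3, 0)

Write a = (a_1, ..., a_4) in the standard basis. For each basis vector v_i, ℓ(v_i) = <v_i, a> is a linear equation in the a_j's. Collect the n equations into a matrix system V a = ℓ, where row i of V is v_i (expressed in the standard basis). Since V is invertible (lower-triangular with 1s on the diagonal, up to permutation), solve by back-substitution:
  V =
[[0, 1, 0, 0],
 [0, -1, 1, 0],
 [-1, 1, -1, 1],
 [1, 0, 0, 0]]
  V a = (4, -1, 5, -4)
Solving gives a = (-4, 4, 3, 0).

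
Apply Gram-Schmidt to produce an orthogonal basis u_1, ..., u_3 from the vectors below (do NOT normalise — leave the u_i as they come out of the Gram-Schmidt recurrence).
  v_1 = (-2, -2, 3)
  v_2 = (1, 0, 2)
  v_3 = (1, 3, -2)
Orthogonal basis:
  u_1 = (-2, -2, 3)
  u_2 = (25/17, 8/17, 22/17)
  u_3 = (-52/69, 91/69, 26/69)

Apply the Gram-Schmidt recurrence
  u_1 = v_1
  u_i = v_i − Σ_{j<i} ((v_i · u_j) / (u_j · u_j)) · u_j.

Step by step this gives:
  u_1 = (-2, -2, 3)
  u_2 = (25/17, 8/17, 22/17)
  u_3 = (-52/69, 91/69, 26/69)

Orthogonality check:
  u_2 · u_1 = 0 (should be 0)
  u_3 · u_1 = 0 (should be 0)
  u_3 · u_2 = 0 (should be 0)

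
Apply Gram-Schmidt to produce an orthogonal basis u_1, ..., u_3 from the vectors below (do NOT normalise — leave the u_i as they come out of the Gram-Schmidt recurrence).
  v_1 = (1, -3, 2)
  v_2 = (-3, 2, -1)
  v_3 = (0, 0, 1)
Orthogonal basis:
  u_1 = (1, -3, 2)
  u_2 = (-31/14, -5/14, 4/7)
  u_3 = (7/75, 7/15, 49/75)

Apply the Gram-Schmidt recurrence
  u_1 = v_1
  u_i = v_i − Σ_{j<i} ((v_i · u_j) / (u_j · u_j)) · u_j.

Step by step this gives:
  u_1 = (1, -3, 2)
  u_2 = (-31/14, -5/14, 4/7)
  u_3 = (7/75, 7/15, 49/75)

Orthogonality check:
  u_2 · u_1 = 0 (should be 0)
  u_3 · u_1 = 0 (should be 0)
  u_3 · u_2 = 0 (should be 0)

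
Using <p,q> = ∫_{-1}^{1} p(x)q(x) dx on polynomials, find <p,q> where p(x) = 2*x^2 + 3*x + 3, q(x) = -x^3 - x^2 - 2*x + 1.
<p,q> = -2/3

Expand the product: p(x)·q(x) = -2*x^5 - 5*x^4 - 10*x^3 - 7*x^2 - 3*x + 3.
∫_{-1}^{1} of each monomial x^k gives [2/(k+1) if k even, 0 if k odd]. Integrating term-by-term (or equivalently evaluating the antiderivative F(x) = -x^6/3 - x^5 - 5*x^4/2 - 7*x^3/3 - 3*x^2/2 + 3*x at the endpoints):
  F(1) − F(−1) = -14/3 − (-4) = -2/3.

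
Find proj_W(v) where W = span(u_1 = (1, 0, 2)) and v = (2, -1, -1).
proj_W(v) = (0, 0, 0)

Set up U = [u_1 | ... | u_1] ∈ R^(3×1). The projector onto W = col(U) is P = U (U^T U)^(-1) U^T.
Compute U^T U =
  [5],
and U^T v = (0).
Solve U^T U · c = U^T v for the coefficients: c = (0). The projection is proj_W(v) = U c.
Check: (v - proj_W(v)) · u_1 = 0  (should be 0).
Result: proj_W(v) = (0, 0, 0).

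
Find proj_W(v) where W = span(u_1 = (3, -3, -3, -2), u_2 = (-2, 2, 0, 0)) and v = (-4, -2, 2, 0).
proj_W(v) = (-1, 1, 18/13, 12/13)

Set up U = [u_1 | ... | u_2] ∈ R^(4×2). The projector onto W = col(U) is P = U (U^T U)^(-1) U^T.
Compute U^T U =
  [31, -12]
  [-12, 8],
and U^T v = (-12, 4).
Solve U^T U · c = U^T v for the coefficients: c = (-6/13, -5/26). The projection is proj_W(v) = U c.
Check: (v - proj_W(v)) · u_1 = 0  (should be 0).
Check: (v - proj_W(v)) · u_2 = 0  (should be 0).
Result: proj_W(v) = (-1, 1, 18/13, 12/13).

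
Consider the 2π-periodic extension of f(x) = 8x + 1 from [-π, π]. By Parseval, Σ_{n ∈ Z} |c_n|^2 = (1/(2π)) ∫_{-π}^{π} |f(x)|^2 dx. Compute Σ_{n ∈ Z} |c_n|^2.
Σ |c_n|^2 = 64π^2/3 + 1

Expand and integrate term by term over [-π, π]:
  ∫ (8x)^2 dx = 64·(2π^3/3); ∫ 2·8·(1)·x dx = 0 (odd integrand); ∫ 1^2 dx = 1·2π.
So (1/(2π)) ∫_{-π}^{π} (8x + 1)^2 dx = 64π^2/3 + 1 = 64π^2/3 + 1.
Parseval ⇒ Σ |c_n|^2 = 64π^2/3 + 1.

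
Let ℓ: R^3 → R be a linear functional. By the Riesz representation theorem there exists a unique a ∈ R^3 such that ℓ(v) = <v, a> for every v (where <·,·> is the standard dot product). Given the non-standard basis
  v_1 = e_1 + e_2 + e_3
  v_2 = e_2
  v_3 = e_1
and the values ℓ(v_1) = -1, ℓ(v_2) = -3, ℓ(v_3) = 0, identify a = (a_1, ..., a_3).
a = (0, -3, 2)

Write a = (a_1, ..., a_3) in the standard basis. For each basis vector v_i, ℓ(v_i) = <v_i, a> is a linear equation in the a_j's. Collect the n equations into a matrix system V a = ℓ, where row i of V is v_i (expressed in the standard basis). Since V is invertible (lower-triangular with 1s on the diagonal, up to permutation), solve by back-substitution:
  V =
[[1, 1, 1],
 [0, 1, 0],
 [1, 0, 0]]
  V a = (-1, -3, 0)
Solving gives a = (0, -3, 2).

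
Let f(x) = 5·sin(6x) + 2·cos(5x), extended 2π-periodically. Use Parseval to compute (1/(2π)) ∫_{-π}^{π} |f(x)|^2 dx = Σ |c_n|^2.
Σ |c_n|^2 = 29/2

Expand |f|^2 and use orthogonality of {sin(nx), cos(mx)} on [-π, π]:
  ∫_{-π}^{π} sin(nx)^2 dx = π, ∫ cos(mx)^2 dx = π, and cross terms integrate to 0.
So ∫_{-π}^{π} f(x)^2 dx = 5^2 · π + 2^2 · π = (25 + 4)π.
Divide by 2π: (25 + 4)/2 = 29/2.
By Parseval, this equals Σ |c_n|^2.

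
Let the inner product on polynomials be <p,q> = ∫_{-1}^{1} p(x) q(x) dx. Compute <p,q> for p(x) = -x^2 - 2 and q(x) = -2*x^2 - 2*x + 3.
<p,q> = -158/15

Expand the product: p(x)·q(x) = 2*x^4 + 2*x^3 + x^2 + 4*x - 6.
∫_{-1}^{1} of each monomial x^k gives [2/(k+1) if k even, 0 if k odd]. Integrating term-by-term (or equivalently evaluating the antiderivative F(x) = 2*x^5/5 + x^4/2 + x^3/3 + 2*x^2 - 6*x at the endpoints):
  F(1) − F(−1) = -83/30 − (233/30) = -158/15.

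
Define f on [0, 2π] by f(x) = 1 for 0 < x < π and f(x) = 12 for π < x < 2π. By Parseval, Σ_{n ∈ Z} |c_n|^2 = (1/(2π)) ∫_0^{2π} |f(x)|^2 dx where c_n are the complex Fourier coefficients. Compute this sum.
Σ |c_n|^2 = 145/2

Parseval equates the L^2 energy of f (normalised by 1/(2π)) with the ℓ^2 sum of its Fourier coefficients: (1/(2π)) ∫_0^{2π} |f|^2 = Σ |c_n|^2.
Compute the left side: (1/(2π)) [∫_0^π 1^2 dx + ∫_π^{2π} 12^2 dx] = (1/(2π)) · (1π + 144π) = (1 + 144)/2 = 145/2.
So Σ_{n ∈ Z} |c_n|^2 = 145/2.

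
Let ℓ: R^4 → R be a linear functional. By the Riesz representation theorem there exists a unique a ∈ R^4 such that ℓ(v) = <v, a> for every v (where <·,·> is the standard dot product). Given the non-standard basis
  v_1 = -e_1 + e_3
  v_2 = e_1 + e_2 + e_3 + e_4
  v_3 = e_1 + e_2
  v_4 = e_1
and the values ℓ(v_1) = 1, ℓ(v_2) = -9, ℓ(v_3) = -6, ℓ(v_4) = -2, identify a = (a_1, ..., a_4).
a = (-2, -4, -1, -2)

Write a = (a_1, ..., a_4) in the standard basis. For each basis vector v_i, ℓ(v_i) = <v_i, a> is a linear equation in the a_j's. Collect the n equations into a matrix system V a = ℓ, where row i of V is v_i (expressed in the standard basis). Since V is invertible (lower-triangular with 1s on the diagonal, up to permutation), solve by back-substitution:
  V =
[[-1, 0, 1, 0],
 [1, 1, 1, 1],
 [1, 1, 0, 0],
 [1, 0, 0, 0]]
  V a = (1, -9, -6, -2)
Solving gives a = (-2, -4, -1, -2).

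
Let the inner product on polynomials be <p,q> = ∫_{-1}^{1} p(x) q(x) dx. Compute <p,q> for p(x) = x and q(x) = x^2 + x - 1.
<p,q> = 2/3

Expand the product: p(x)·q(x) = x^3 + x^2 - x.
∫_{-1}^{1} of each monomial x^k gives [2/(k+1) if k even, 0 if k odd]. Integrating term-by-term (or equivalently evaluating the antiderivative F(x) = x^4/4 + x^3/3 - x^2/2 at the endpoints):
  F(1) − F(−1) = 1/12 − (-7/12) = 2/3.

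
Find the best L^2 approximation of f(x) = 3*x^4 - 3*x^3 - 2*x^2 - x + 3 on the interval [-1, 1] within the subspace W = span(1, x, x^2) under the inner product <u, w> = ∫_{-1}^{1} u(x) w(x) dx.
g(x) = 4*x^2/7 - 14*x/5 + 96/35

The best approximation g ∈ W is the orthogonal projection of f onto W. Writing g = a_0 + a_1 x + a_2 x^2, the coefficients solve the normal equations G · a = b where
  G_{ij} = <φ_i, φ_j> and b_i = <f, φ_i>, with φ_0 = 1, φ_1 = x, φ_2 = x^2.
G =
  [2, 0, 2/3]
  [0, 2/3, 0]
  [2/3, 0, 2/5],
b = (88/15, -28/15, 72/35).
Solving gives a_0 = 96/35, a_1 = -14/5, a_2 = 4/7, so
  g(x) = 4*x^2/7 - 14*x/5 + 96/35.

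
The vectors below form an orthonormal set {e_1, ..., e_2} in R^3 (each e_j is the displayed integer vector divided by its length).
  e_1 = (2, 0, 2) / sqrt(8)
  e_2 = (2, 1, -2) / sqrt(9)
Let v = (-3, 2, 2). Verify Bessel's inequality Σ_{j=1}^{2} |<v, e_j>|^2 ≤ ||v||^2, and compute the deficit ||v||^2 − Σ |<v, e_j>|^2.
Σ |<v, e_j>|^2 = 137/18; ||v||^2 = 17; deficit = 169/18

Write each e_j = u_j / sqrt(<u_j, u_j>) where u_j is the displayed integer vector. Then <v, e_j> = <v, u_j> / sqrt(<u_j, u_j>), so |<v, e_j>|^2 = <v, u_j>^2 / <u_j, u_j>.
Coefficients: <v, e_1> = -2/sqrt(8), <v, e_2> = -8/sqrt(9).
Square and sum: Σ |<v, e_j>|^2 = 137/18.
Compute ||v||^2 = v·v = 17.
Deficit = 17 − 137/18 = 169/18 ≥ 0, confirming Bessel's inequality. (The deficit equals ||v − Σ <v,e_j> e_j||^2, the squared distance from v to span{e_j}.)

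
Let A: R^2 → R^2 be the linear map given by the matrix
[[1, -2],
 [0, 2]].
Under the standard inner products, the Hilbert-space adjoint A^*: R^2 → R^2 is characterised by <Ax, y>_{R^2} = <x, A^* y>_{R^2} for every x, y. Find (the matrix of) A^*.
A^* = A^T =
[[1, 0],
 [-2, 2]]

For real matrices with standard dot products, the defining identity <Ax, y> = <x, A^* y> gives (Ax)^T y = x^T (A^*) y, i.e. x^T A^T y = x^T (A^*) y. Since this holds for all x, y, we must have A^* = A^T. Therefore
A^* =
[[1, 0],
 [-2, 2]].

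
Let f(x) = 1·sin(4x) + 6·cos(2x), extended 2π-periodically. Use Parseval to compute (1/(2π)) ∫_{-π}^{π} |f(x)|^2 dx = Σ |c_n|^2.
Σ |c_n|^2 = 37/2

Expand |f|^2 and use orthogonality of {sin(nx), cos(mx)} on [-π, π]:
  ∫_{-π}^{π} sin(nx)^2 dx = π, ∫ cos(mx)^2 dx = π, and cross terms integrate to 0.
So ∫_{-π}^{π} f(x)^2 dx = 1^2 · π + 6^2 · π = (1 + 36)π.
Divide by 2π: (1 + 36)/2 = 37/2.
By Parseval, this equals Σ |c_n|^2.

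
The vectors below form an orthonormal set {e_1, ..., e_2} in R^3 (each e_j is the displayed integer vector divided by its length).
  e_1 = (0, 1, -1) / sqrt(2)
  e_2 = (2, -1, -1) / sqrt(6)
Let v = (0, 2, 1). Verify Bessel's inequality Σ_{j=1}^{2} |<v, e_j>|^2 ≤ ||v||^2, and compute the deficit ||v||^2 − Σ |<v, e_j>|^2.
Σ |<v, e_j>|^2 = 2; ||v||^2 = 5; deficit = 3

Write each e_j = u_j / sqrt(<u_j, u_j>) where u_j is the displayed integer vector. Then <v, e_j> = <v, u_j> / sqrt(<u_j, u_j>), so |<v, e_j>|^2 = <v, u_j>^2 / <u_j, u_j>.
Coefficients: <v, e_1> = 1/sqrt(2), <v, e_2> = -3/sqrt(6).
Square and sum: Σ |<v, e_j>|^2 = 2.
Compute ||v||^2 = v·v = 5.
Deficit = 5 − 2 = 3 ≥ 0, confirming Bessel's inequality. (The deficit equals ||v − Σ <v,e_j> e_j||^2, the squared distance from v to span{e_j}.)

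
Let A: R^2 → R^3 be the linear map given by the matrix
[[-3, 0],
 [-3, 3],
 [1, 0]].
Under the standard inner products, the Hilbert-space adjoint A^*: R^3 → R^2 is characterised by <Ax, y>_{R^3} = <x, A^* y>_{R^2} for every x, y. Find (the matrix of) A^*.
A^* = A^T =
[[-3, -3, 1],
 [0, 3, 0]]

For real matrices with standard dot products, the defining identity <Ax, y> = <x, A^* y> gives (Ax)^T y = x^T (A^*) y, i.e. x^T A^T y = x^T (A^*) y. Since this holds for all x, y, we must have A^* = A^T. Therefore
A^* =
[[-3, -3, 1],
 [0, 3, 0]].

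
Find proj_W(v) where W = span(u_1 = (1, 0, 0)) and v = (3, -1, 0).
proj_W(v) = (3, 0, 0)

Set up U = [u_1 | ... | u_1] ∈ R^(3×1). The projector onto W = col(U) is P = U (U^T U)^(-1) U^T.
Compute U^T U =
  [1],
and U^T v = (3).
Solve U^T U · c = U^T v for the coefficients: c = (3). The projection is proj_W(v) = U c.
Check: (v - proj_W(v)) · u_1 = 0  (should be 0).
Result: proj_W(v) = (3, 0, 0).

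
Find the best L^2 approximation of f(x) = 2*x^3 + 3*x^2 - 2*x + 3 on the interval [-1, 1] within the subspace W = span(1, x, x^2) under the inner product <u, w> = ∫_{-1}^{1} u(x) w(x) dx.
g(x) = 3*x^2 - 4*x/5 + 3

The best approximation g ∈ W is the orthogonal projection of f onto W. Writing g = a_0 + a_1 x + a_2 x^2, the coefficients solve the normal equations G · a = b where
  G_{ij} = <φ_i, φ_j> and b_i = <f, φ_i>, with φ_0 = 1, φ_1 = x, φ_2 = x^2.
G =
  [2, 0, 2/3]
  [0, 2/3, 0]
  [2/3, 0, 2/5],
b = (8, -8/15, 16/5).
Solving gives a_0 = 3, a_1 = -4/5, a_2 = 3, so
  g(x) = 3*x^2 - 4*x/5 + 3.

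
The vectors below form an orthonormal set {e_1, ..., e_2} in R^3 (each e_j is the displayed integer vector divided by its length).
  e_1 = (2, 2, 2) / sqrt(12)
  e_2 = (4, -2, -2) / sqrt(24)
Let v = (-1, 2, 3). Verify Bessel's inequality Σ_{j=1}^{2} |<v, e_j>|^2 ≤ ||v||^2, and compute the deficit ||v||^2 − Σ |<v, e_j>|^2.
Σ |<v, e_j>|^2 = 27/2; ||v||^2 = 14; deficit = 1/2

Write each e_j = u_j / sqrt(<u_j, u_j>) where u_j is the displayed integer vector. Then <v, e_j> = <v, u_j> / sqrt(<u_j, u_j>), so |<v, e_j>|^2 = <v, u_j>^2 / <u_j, u_j>.
Coefficients: <v, e_1> = 8/sqrt(12), <v, e_2> = -14/sqrt(24).
Square and sum: Σ |<v, e_j>|^2 = 27/2.
Compute ||v||^2 = v·v = 14.
Deficit = 14 − 27/2 = 1/2 ≥ 0, confirming Bessel's inequality. (The deficit equals ||v − Σ <v,e_j> e_j||^2, the squared distance from v to span{e_j}.)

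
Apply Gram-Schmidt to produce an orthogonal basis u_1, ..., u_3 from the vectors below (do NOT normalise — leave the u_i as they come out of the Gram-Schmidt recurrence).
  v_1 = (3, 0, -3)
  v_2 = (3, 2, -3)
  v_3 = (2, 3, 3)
Orthogonal basis:
  u_1 = (3, 0, -3)
  u_2 = (0, 2, 0)
  u_3 = (5/2, 0, 5/2)

Apply the Gram-Schmidt recurrence
  u_1 = v_1
  u_i = v_i − Σ_{j<i} ((v_i · u_j) / (u_j · u_j)) · u_j.

Step by step this gives:
  u_1 = (3, 0, -3)
  u_2 = (0, 2, 0)
  u_3 = (5/2, 0, 5/2)

Orthogonality check:
  u_2 · u_1 = 0 (should be 0)
  u_3 · u_1 = 0 (should be 0)
  u_3 · u_2 = 0 (should be 0)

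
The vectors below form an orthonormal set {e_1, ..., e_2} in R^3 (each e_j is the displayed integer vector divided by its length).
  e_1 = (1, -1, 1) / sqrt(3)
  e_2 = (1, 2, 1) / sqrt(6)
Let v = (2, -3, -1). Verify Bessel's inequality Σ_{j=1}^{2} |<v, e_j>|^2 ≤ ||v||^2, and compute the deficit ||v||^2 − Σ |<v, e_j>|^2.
Σ |<v, e_j>|^2 = 19/2; ||v||^2 = 14; deficit = 9/2

Write each e_j = u_j / sqrt(<u_j, u_j>) where u_j is the displayed integer vector. Then <v, e_j> = <v, u_j> / sqrt(<u_j, u_j>), so |<v, e_j>|^2 = <v, u_j>^2 / <u_j, u_j>.
Coefficients: <v, e_1> = 4/sqrt(3), <v, e_2> = -5/sqrt(6).
Square and sum: Σ |<v, e_j>|^2 = 19/2.
Compute ||v||^2 = v·v = 14.
Deficit = 14 − 19/2 = 9/2 ≥ 0, confirming Bessel's inequality. (The deficit equals ||v − Σ <v,e_j> e_j||^2, the squared distance from v to span{e_j}.)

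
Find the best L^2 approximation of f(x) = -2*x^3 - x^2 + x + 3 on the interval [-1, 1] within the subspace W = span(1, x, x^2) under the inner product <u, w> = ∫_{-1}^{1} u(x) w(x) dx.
g(x) = -x^2 - x/5 + 3

The best approximation g ∈ W is the orthogonal projection of f onto W. Writing g = a_0 + a_1 x + a_2 x^2, the coefficients solve the normal equations G · a = b where
  G_{ij} = <φ_i, φ_j> and b_i = <f, φ_i>, with φ_0 = 1, φ_1 = x, φ_2 = x^2.
G =
  [2, 0, 2/3]
  [0, 2/3, 0]
  [2/3, 0, 2/5],
b = (16/3, -2/15, 8/5).
Solving gives a_0 = 3, a_1 = -1/5, a_2 = -1, so
  g(x) = -x^2 - x/5 + 3.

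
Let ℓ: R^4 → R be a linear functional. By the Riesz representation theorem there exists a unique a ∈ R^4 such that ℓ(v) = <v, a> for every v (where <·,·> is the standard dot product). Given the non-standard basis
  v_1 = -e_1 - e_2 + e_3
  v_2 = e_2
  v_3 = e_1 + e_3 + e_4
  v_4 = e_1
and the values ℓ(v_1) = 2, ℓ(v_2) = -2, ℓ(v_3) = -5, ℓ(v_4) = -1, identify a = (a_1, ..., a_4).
a = (-1, -2, -1, -3)

Write a = (a_1, ..., a_4) in the standard basis. For each basis vector v_i, ℓ(v_i) = <v_i, a> is a linear equation in the a_j's. Collect the n equations into a matrix system V a = ℓ, where row i of V is v_i (expressed in the standard basis). Since V is invertible (lower-triangular with 1s on the diagonal, up to permutation), solve by back-substitution:
  V =
[[-1, -1, 1, 0],
 [0, 1, 0, 0],
 [1, 0, 1, 1],
 [1, 0, 0, 0]]
  V a = (2, -2, -5, -1)
Solving gives a = (-1, -2, -1, -3).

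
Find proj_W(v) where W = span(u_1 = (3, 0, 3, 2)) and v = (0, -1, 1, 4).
proj_W(v) = (3/2, 0, 3/2, 1)

Set up U = [u_1 | ... | u_1] ∈ R^(4×1). The projector onto W = col(U) is P = U (U^T U)^(-1) U^T.
Compute U^T U =
  [22],
and U^T v = (11).
Solve U^T U · c = U^T v for the coefficients: c = (1/2). The projection is proj_W(v) = U c.
Check: (v - proj_W(v)) · u_1 = 0  (should be 0).
Result: proj_W(v) = (3/2, 0, 3/2, 1).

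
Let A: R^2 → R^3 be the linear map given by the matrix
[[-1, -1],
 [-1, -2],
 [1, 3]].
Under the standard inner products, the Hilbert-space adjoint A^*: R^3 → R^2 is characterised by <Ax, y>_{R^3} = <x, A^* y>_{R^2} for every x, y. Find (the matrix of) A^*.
A^* = A^T =
[[-1, -1, 1],
 [-1, -2, 3]]

For real matrices with standard dot products, the defining identity <Ax, y> = <x, A^* y> gives (Ax)^T y = x^T (A^*) y, i.e. x^T A^T y = x^T (A^*) y. Since this holds for all x, y, we must have A^* = A^T. Therefore
A^* =
[[-1, -1, 1],
 [-1, -2, 3]].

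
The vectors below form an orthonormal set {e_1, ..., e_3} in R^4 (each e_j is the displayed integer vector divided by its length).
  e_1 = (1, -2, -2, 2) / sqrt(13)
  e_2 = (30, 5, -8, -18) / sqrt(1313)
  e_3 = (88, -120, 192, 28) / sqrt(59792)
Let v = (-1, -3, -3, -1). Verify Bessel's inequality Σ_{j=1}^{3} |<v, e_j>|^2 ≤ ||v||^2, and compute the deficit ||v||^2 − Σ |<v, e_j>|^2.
Σ |<v, e_j>|^2 = 299/37; ||v||^2 = 20; deficit = 441/37

Write each e_j = u_j / sqrt(<u_j, u_j>) where u_j is the displayed integer vector. Then <v, e_j> = <v, u_j> / sqrt(<u_j, u_j>), so |<v, e_j>|^2 = <v, u_j>^2 / <u_j, u_j>.
Coefficients: <v, e_1> = 9/sqrt(13), <v, e_2> = -3/sqrt(1313), <v, e_3> = -332/sqrt(59792).
Square and sum: Σ |<v, e_j>|^2 = 299/37.
Compute ||v||^2 = v·v = 20.
Deficit = 20 − 299/37 = 441/37 ≥ 0, confirming Bessel's inequality. (The deficit equals ||v − Σ <v,e_j> e_j||^2, the squared distance from v to span{e_j}.)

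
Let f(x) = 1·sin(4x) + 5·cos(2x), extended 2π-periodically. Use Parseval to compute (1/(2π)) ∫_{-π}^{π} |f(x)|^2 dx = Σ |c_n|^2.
Σ |c_n|^2 = 13

Expand |f|^2 and use orthogonality of {sin(nx), cos(mx)} on [-π, π]:
  ∫_{-π}^{π} sin(nx)^2 dx = π, ∫ cos(mx)^2 dx = π, and cross terms integrate to 0.
So ∫_{-π}^{π} f(x)^2 dx = 1^2 · π + 5^2 · π = (1 + 25)π.
Divide by 2π: (1 + 25)/2 = 13.
By Parseval, this equals Σ |c_n|^2.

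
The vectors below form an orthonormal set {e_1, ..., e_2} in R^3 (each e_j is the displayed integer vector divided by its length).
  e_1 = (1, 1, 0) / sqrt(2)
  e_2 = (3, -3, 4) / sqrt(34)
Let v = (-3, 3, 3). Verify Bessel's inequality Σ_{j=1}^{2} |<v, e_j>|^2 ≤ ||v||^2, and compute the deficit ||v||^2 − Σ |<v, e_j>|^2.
Σ |<v, e_j>|^2 = 18/17; ||v||^2 = 27; deficit = 441/17

Write each e_j = u_j / sqrt(<u_j, u_j>) where u_j is the displayed integer vector. Then <v, e_j> = <v, u_j> / sqrt(<u_j, u_j>), so |<v, e_j>|^2 = <v, u_j>^2 / <u_j, u_j>.
Coefficients: <v, e_1> = 0/sqrt(2), <v, e_2> = -6/sqrt(34).
Square and sum: Σ |<v, e_j>|^2 = 18/17.
Compute ||v||^2 = v·v = 27.
Deficit = 27 − 18/17 = 441/17 ≥ 0, confirming Bessel's inequality. (The deficit equals ||v − Σ <v,e_j> e_j||^2, the squared distance from v to span{e_j}.)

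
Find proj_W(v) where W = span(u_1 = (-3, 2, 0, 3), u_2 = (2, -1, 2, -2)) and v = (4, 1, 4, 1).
proj_W(v) = (103/90, -1/15, 188/45, -103/90)

Set up U = [u_1 | ... | u_2] ∈ R^(4×2). The projector onto W = col(U) is P = U (U^T U)^(-1) U^T.
Compute U^T U =
  [22, -14]
  [-14, 13],
and U^T v = (-7, 13).
Solve U^T U · c = U^T v for the coefficients: c = (91/90, 94/45). The projection is proj_W(v) = U c.
Check: (v - proj_W(v)) · u_1 = 0  (should be 0).
Check: (v - proj_W(v)) · u_2 = 0  (should be 0).
Result: proj_W(v) = (103/90, -1/15, 188/45, -103/90).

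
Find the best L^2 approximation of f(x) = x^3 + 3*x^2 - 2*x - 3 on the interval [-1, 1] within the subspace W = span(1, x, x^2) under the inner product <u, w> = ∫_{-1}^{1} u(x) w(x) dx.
g(x) = 3*x^2 - 7*x/5 - 3

The best approximation g ∈ W is the orthogonal projection of f onto W. Writing g = a_0 + a_1 x + a_2 x^2, the coefficients solve the normal equations G · a = b where
  G_{ij} = <φ_i, φ_j> and b_i = <f, φ_i>, with φ_0 = 1, φ_1 = x, φ_2 = x^2.
G =
  [2, 0, 2/3]
  [0, 2/3, 0]
  [2/3, 0, 2/5],
b = (-4, -14/15, -4/5).
Solving gives a_0 = -3, a_1 = -7/5, a_2 = 3, so
  g(x) = 3*x^2 - 7*x/5 - 3.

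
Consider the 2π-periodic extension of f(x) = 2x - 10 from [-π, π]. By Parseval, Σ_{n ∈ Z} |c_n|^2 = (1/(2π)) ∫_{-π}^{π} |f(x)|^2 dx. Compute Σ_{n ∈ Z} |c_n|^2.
Σ |c_n|^2 = 4π^2/3 + 100

Expand and integrate term by term over [-π, π]:
  ∫ (2x)^2 dx = 4·(2π^3/3); ∫ 2·2·(-10)·x dx = 0 (odd integrand); ∫ (-10)^2 dx = 100·2π.
So (1/(2π)) ∫_{-π}^{π} (2x - 10)^2 dx = 4π^2/3 + 100 = 4π^2/3 + 100.
Parseval ⇒ Σ |c_n|^2 = 4π^2/3 + 100.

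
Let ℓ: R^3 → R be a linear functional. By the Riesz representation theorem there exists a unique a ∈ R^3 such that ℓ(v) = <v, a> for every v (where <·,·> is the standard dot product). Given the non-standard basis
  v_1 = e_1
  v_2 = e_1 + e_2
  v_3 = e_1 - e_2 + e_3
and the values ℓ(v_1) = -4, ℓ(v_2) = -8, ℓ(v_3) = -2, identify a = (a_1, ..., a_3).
a = (-4, -4, -2)

Write a = (a_1, ..., a_3) in the standard basis. For each basis vector v_i, ℓ(v_i) = <v_i, a> is a linear equation in the a_j's. Collect the n equations into a matrix system V a = ℓ, where row i of V is v_i (expressed in the standard basis). Since V is invertible (lower-triangular with 1s on the diagonal, up to permutation), solve by back-substitution:
  V =
[[1, 0, 0],
 [1, 1, 0],
 [1, -1, 1]]
  V a = (-4, -8, -2)
Solving gives a = (-4, -4, -2).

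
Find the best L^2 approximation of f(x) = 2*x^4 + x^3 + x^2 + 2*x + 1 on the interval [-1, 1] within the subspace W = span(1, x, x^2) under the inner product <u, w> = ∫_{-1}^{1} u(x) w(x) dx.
g(x) = 19*x^2/7 + 13*x/5 + 29/35

The best approximation g ∈ W is the orthogonal projection of f onto W. Writing g = a_0 + a_1 x + a_2 x^2, the coefficients solve the normal equations G · a = b where
  G_{ij} = <φ_i, φ_j> and b_i = <f, φ_i>, with φ_0 = 1, φ_1 = x, φ_2 = x^2.
G =
  [2, 0, 2/3]
  [0, 2/3, 0]
  [2/3, 0, 2/5],
b = (52/15, 26/15, 172/105).
Solving gives a_0 = 29/35, a_1 = 13/5, a_2 = 19/7, so
  g(x) = 19*x^2/7 + 13*x/5 + 29/35.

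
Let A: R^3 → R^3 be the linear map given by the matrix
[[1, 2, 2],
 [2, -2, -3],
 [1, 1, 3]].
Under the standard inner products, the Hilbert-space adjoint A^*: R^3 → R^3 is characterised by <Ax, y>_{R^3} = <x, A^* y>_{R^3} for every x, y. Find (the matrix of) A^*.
A^* = A^T =
[[1, 2, 1],
 [2, -2, 1],
 [2, -3, 3]]

For real matrices with standard dot products, the defining identity <Ax, y> = <x, A^* y> gives (Ax)^T y = x^T (A^*) y, i.e. x^T A^T y = x^T (A^*) y. Since this holds for all x, y, we must have A^* = A^T. Therefore
A^* =
[[1, 2, 1],
 [2, -2, 1],
 [2, -3, 3]].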